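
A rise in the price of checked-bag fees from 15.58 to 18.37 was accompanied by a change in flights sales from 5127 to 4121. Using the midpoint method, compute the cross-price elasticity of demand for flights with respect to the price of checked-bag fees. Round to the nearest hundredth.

%ΔQ_x = (4121 − 5127)/[(5127+4121)/2] = -1006/4624 ≈ -0.2176.
%ΔP_y = (18.37 − 15.58)/[(15.58+18.37)/2] ≈ 0.1644.
E_xy = -0.2176/0.1644 ≈ -1.32.
E_xy < 0, so flights and checked-bag fees are complements.

-1.32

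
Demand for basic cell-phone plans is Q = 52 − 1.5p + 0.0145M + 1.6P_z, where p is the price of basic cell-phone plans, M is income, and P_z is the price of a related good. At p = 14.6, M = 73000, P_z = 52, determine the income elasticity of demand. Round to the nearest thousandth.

0.903

Substituting, Q = 52 − 1.5(14.6) + 0.0145(73000) + 1.6(52) = 52 − 21.9 + 1058.5 + 83.2 = 1171.8.
∂Q/∂M = +0.0145, so E_I = 0.0145·(73000/1171.8) ≈ 0.903.
E_I ∈ (0,1): normal good (necessity).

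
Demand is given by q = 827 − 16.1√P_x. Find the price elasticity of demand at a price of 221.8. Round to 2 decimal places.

-0.20

At P_x = 221.8, q = 587.2235.
dq/dP_x = −16.1/(2√P_x) = −16.1/(2·14.893).
Point elasticity E = (dq/dP_x)·(P_x/q) = -0.5405 × 221.8/587.2235 ≈ -0.20.
|E| < 1, so demand is inelastic at this price.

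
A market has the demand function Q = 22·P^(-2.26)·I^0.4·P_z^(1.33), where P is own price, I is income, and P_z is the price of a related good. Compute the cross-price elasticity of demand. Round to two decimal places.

1.33

For a Cobb–Douglas (constant-elasticity) form Q = A·P_z^α·…, the elasticity with respect to P_z equals the exponent α at every point.
Here the exponent on P_z is 1.33, so the cross-price elasticity of demand is 1.33.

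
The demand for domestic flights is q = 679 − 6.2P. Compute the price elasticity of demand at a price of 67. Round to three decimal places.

-1.576

At P = 67, q = 263.6.
dq/dP = −6.2.
Point elasticity E = (dq/dP)·(P/q) = -6.2 × 67/263.6 ≈ -1.576.
|E| > 1, so demand is elastic at this price.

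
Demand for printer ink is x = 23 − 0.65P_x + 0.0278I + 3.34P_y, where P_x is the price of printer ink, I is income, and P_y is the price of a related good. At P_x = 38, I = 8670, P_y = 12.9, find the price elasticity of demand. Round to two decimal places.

Evaluating quantity at (P_x, I, P_y) gives x = 23 − 0.65(38) + 0.0278(8670) + 3.34(12.9) = 23 − 24.7 + 241.026 + 43.086 = 282.412.
∂x/∂P_x = −0.65, so E_p = (−0.65)·(38/282.412) ≈ -0.09.
|E_p| < 1: demand is inelastic.

-0.09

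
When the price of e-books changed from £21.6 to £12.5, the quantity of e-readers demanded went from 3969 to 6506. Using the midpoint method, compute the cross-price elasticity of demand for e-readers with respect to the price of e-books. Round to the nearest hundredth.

%ΔQ_x = (6506 − 3969)/[(3969+6506)/2] = 2537/5237.5 ≈ 0.4844.
%ΔP_y = (12.5 − 21.6)/[(21.6+12.5)/2] ≈ -0.5337.
E_xy = 0.4844/-0.5337 ≈ -0.91.
E_xy < 0, so e-readers and e-books are complements.

-0.91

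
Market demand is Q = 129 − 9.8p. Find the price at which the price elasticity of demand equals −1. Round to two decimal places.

6.58

For linear demand Q = a − bp, E = −bp/(a − bp). |E| = 1 ⇒ bp = a − bp ⇒ p = a/(2b).
p = 129/(2·9.8) ≈ 6.58.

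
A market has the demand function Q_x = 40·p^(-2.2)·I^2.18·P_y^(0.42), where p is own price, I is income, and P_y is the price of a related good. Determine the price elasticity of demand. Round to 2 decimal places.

For a Cobb–Douglas (constant-elasticity) form Q_x = A·p^α·…, the elasticity with respect to p equals the exponent α at every point.
Here the exponent on p is -2.2, so the price elasticity of demand is -2.20.

-2.20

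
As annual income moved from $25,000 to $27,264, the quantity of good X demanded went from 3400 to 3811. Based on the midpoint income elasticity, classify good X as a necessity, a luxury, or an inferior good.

luxury

%ΔQ = (3811 − 3400)/[(3400+3811)/2] = 411/3605.5 ≈ 0.1140.
%ΔI = (27,264 − 25,000)/[(25,000+27,264)/2] = 2264/26132 ≈ 0.0866.
E_I = %ΔQ/%ΔI ≈ 1.316.
E_I > 1: normal good (luxury).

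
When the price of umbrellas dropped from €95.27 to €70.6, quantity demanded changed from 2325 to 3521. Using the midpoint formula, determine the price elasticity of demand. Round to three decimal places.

%Δq = (3521 − 2325)/[(2325 + 3521)/2] = 1196/2923 ≈ 0.4092.
%Δp = (70.6 − 95.27)/[(95.27 + 70.6)/2] = -24.67/82.935 ≈ -0.2975.
Arc elasticity E = %Δq/%Δp ≈ 0.4092/-0.2975 ≈ -1.376.
|E| > 1: demand is elastic over this range.

-1.376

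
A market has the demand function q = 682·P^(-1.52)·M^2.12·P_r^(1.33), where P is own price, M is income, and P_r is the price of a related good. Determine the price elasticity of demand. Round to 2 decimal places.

For a Cobb–Douglas (constant-elasticity) form q = A·P^α·…, the elasticity with respect to P equals the exponent α at every point.
Here the exponent on P is -1.52, so the price elasticity of demand is -1.52.

-1.52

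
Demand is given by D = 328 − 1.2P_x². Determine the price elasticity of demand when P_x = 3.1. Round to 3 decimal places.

-0.073

At P_x = 3.1, D = 316.468.
dD/dP_x = −2·1.2·P_x = −7.44.
Point elasticity E = (dD/dP_x)·(P_x/D) = -7.44 × 3.1/316.468 ≈ -0.073.
|E| < 1, so demand is inelastic at this price.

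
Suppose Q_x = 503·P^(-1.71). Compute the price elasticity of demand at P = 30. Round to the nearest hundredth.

For a Cobb–Douglas (constant-elasticity) form Q_x = A·P^α·…, the elasticity with respect to P equals the exponent α at every point.
Here the exponent on P is -1.71, so the price elasticity of demand is -1.71.

-1.71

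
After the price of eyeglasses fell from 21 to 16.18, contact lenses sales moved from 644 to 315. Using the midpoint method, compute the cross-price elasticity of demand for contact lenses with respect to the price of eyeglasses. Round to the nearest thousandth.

%ΔQ_x = (315 − 644)/[(644+315)/2] = -329/479.5 ≈ -0.6861.
%ΔP_y = (16.18 − 21)/[(21+16.18)/2] ≈ -0.2593.
E_xy = -0.6861/-0.2593 ≈ 2.646.
E_xy > 0, so contact lenses and eyeglasses are substitutes.

2.646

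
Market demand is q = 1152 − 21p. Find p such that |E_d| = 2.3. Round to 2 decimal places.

Set −bp/(a − bp) = −2.3 ⇒ bp = 2.3(a − bp) ⇒ bp(1+2.3) = 2.3·a.
p = 2.3·1152/(21·3.3) ≈ 38.23.

38.23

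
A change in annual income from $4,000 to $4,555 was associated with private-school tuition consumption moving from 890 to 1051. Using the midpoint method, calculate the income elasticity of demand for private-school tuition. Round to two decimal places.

1.28

%ΔQ = (1051 − 890)/[(890+1051)/2] = 161/970.5 ≈ 0.1659.
%ΔM = (4,555 − 4,000)/[(4,000+4,555)/2] = 555/4277.5 ≈ 0.1297.
E_I = %ΔQ/%ΔM ≈ 1.28.
E_I > 1: normal good (luxury).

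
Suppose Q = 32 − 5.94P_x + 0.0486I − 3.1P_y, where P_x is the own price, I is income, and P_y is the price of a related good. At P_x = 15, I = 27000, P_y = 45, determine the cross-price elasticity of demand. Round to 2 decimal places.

First evaluate Q: 32 − 5.94(15) + 0.0486(27000) − 3.1(45) = 32 − 89.1 + 1312.2 − 139.5 = 1115.6.
∂Q/∂P_y = −3.1, so E_xy = -3.1·(45/1115.6) ≈ -0.13.
E_xy < 0: the goods are complements.

-0.13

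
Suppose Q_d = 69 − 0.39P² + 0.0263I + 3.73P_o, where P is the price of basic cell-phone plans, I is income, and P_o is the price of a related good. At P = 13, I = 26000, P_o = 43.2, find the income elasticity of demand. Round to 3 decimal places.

First evaluate Q_d: 69 − 0.39(13)² + 0.0263(26000) + 3.73(43.2) = 69 − 65.91 + 683.8 + 161.136 = 848.026.
∂Q_d/∂I = +0.0263, so E_I = 0.0263·(26000/848.026) ≈ 0.806.
E_I ∈ (0,1): normal good (necessity).

0.806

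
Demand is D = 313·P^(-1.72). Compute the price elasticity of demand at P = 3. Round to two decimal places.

For a Cobb–Douglas (constant-elasticity) form D = A·P^α·…, the elasticity with respect to P equals the exponent α at every point.
Here the exponent on P is -1.72, so the price elasticity of demand is -1.72.

-1.72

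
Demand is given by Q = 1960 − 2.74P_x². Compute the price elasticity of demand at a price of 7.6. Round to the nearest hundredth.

-0.18

At P_x = 7.6, Q = 1801.7376.
dQ/dP_x = −2·2.74·P_x = −41.648.
Point elasticity E = (dQ/dP_x)·(P_x/Q) = -41.648 × 7.6/1801.7376 ≈ -0.18.
|E| < 1, so demand is inelastic at this price.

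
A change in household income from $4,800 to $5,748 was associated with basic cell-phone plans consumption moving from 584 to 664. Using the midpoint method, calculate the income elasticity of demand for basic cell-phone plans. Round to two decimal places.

0.71

%ΔQ = (664 − 584)/[(584+664)/2] = 80/624 ≈ 0.1282.
%ΔI = (5,748 − 4,800)/[(4,800+5,748)/2] = 948/5274 ≈ 0.1797.
E_I = %ΔQ/%ΔI ≈ 0.71.
E_I ∈ (0,1): normal good (necessity).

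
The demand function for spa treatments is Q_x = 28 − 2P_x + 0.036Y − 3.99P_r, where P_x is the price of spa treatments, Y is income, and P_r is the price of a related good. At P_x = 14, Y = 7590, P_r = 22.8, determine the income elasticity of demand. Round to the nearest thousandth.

1.499

Evaluating quantity at (P_x, Y, P_r) gives Q_x = 28 − 2(14) + 0.036(7590) − 3.99(22.8) = 28 − 28 + 273.24 − 90.972 = 182.268.
∂Q_x/∂Y = +0.036, so E_I = 0.036·(7590/182.268) ≈ 1.499.
E_I > 1: normal good (luxury).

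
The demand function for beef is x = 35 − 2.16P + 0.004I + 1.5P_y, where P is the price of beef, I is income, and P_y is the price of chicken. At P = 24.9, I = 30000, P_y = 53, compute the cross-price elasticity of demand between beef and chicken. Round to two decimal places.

0.44

At the given point, x = 35 − 2.16(24.9) + 0.004(30000) + 1.5(53) = 35 − 53.784 + 120 + 79.5 = 180.716.
∂x/∂P_y = +1.5, so E_xy = 1.5·(53/180.716) ≈ 0.44.
E_xy > 0: the goods are substitutes.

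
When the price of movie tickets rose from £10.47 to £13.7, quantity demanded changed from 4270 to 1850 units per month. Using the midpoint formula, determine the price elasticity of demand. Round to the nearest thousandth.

%ΔQ = (1850 − 4270)/[(4270 + 1850)/2] = -2420/3060 ≈ -0.7908.
%ΔP = (13.7 − 10.47)/[(10.47 + 13.7)/2] = 3.23/12.085 ≈ 0.2673.
Arc elasticity E = %ΔQ/%ΔP ≈ -0.7908/0.2673 ≈ -2.959.
|E| > 1: demand is elastic over this range.

-2.959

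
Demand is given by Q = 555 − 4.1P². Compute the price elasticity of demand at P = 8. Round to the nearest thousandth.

-1.794

At P = 8, Q = 292.6.
dQ/dP = −2·4.1·P = −65.6.
Point elasticity E = (dQ/dP)·(P/Q) = -65.6 × 8/292.6 ≈ -1.794.
|E| > 1, so demand is elastic at this price.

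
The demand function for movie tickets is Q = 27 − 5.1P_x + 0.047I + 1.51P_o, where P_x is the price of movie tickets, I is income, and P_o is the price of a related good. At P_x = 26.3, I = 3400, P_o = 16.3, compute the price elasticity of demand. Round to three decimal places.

Substituting, Q = 27 − 5.1(26.3) + 0.047(3400) + 1.51(16.3) = 27 − 134.13 + 159.8 + 24.613 = 77.283.
∂Q/∂P_x = −5.1, so E_p = (−5.1)·(26.3/77.283) ≈ -1.736.
|E_p| > 1: demand is elastic.

-1.736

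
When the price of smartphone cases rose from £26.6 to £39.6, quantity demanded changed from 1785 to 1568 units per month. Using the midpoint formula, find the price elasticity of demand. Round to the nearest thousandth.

-0.330

%Δq = (1568 − 1785)/[(1785 + 1568)/2] = -217/1676.5 ≈ -0.1294.
%Δp = (39.6 − 26.6)/[(26.6 + 39.6)/2] = 13/33.1 ≈ 0.3927.
Arc elasticity E = %Δq/%Δp ≈ -0.1294/0.3927 ≈ -0.330.
|E| < 1: demand is inelastic over this range.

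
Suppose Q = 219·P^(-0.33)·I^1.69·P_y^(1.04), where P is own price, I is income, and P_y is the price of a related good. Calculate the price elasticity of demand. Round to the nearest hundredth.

For a Cobb–Douglas (constant-elasticity) form Q = A·P^α·…, the elasticity with respect to P equals the exponent α at every point.
Here the exponent on P is -0.33, so the price elasticity of demand is -0.33.

-0.33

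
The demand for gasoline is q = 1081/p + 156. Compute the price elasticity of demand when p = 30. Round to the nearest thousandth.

At p = 30, q = 192.0333.
dq/dp = −1081/p² = −1.2011.
Point elasticity E = (dq/dp)·(p/q) = -1.2011 × 30/192.0333 ≈ -0.188.
|E| < 1, so demand is inelastic at this price.

-0.188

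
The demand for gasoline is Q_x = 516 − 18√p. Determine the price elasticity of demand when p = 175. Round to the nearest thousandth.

At p = 175, Q_x = 277.8824.
dQ_x/dp = −18/(2√p) = −18/(2·13.2288).
Point elasticity E = (dQ_x/dp)·(p/Q_x) = -0.6803 × 175/277.8824 ≈ -0.428.
|E| < 1, so demand is inelastic at this price.

-0.428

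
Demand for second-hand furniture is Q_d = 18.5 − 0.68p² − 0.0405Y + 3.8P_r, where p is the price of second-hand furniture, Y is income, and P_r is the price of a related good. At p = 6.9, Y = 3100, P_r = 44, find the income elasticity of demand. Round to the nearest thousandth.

Evaluating quantity at (p, Y, P_r) gives Q_d = 18.5 − 0.68(6.9)² − 0.0405(3100) + 3.8(44) = 18.5 − 32.3748 − 125.55 + 167.2 = 27.7752.
∂Q_d/∂Y = −0.0405, so E_I = -0.0405·(3100/27.7752) ≈ -4.520.
E_I < 0: inferior good.

-4.520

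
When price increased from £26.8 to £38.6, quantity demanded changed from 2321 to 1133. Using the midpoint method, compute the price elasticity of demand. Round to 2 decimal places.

%ΔQ = (1133 − 2321)/[(2321 + 1133)/2] = -1188/1727 ≈ -0.6879.
%Δp = (38.6 − 26.8)/[(26.8 + 38.6)/2] = 11.8/32.7 ≈ 0.3609.
Arc elasticity E = %ΔQ/%Δp ≈ -0.6879/0.3609 ≈ -1.91.
|E| > 1: demand is elastic over this range.

-1.91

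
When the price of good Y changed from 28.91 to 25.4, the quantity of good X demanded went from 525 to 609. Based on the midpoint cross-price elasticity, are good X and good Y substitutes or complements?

complements

%ΔQ_x = (609 − 525)/[(525+609)/2] = 84/567 ≈ 0.1481.
%ΔP_y = (25.4 − 28.91)/[(28.91+25.4)/2] ≈ -0.1293.
E_xy = 0.1481/-0.1293 ≈ -1.146.
E_xy < 0, so the goods are complements.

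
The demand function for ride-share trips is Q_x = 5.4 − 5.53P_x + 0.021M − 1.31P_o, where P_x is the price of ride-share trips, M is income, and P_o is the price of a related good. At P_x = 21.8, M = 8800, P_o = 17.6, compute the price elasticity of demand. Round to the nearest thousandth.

Substituting, Q_x = 5.4 − 5.53(21.8) + 0.021(8800) − 1.31(17.6) = 5.4 − 120.554 + 184.8 − 23.056 = 46.59.
∂Q_x/∂P_x = −5.53, so E_p = (−5.53)·(21.8/46.59) ≈ -2.588.
|E_p| > 1: demand is elastic.

-2.588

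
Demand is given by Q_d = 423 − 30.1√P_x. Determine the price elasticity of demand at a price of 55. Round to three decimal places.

At P_x = 55, Q_d = 199.7724.
dQ_d/dP_x = −30.1/(2√P_x) = −30.1/(2·7.4162).
Point elasticity E = (dQ_d/dP_x)·(P_x/Q_d) = -2.0293 × 55/199.7724 ≈ -0.559.
|E| < 1, so demand is inelastic at this price.

-0.559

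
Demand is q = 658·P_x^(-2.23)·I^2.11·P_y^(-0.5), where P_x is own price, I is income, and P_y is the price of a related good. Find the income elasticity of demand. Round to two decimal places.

For a Cobb–Douglas (constant-elasticity) form q = A·I^α·…, the elasticity with respect to I equals the exponent α at every point.
Here the exponent on I is 2.11, so the income elasticity of demand is 2.11.

2.11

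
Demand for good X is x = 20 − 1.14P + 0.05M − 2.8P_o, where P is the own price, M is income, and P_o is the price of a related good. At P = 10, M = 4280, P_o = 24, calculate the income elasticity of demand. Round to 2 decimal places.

At the given point, x = 20 − 1.14(10) + 0.05(4280) − 2.8(24) = 20 − 11.4 + 214 − 67.2 = 155.4.
∂x/∂M = +0.05, so E_I = 0.05·(4280/155.4) ≈ 1.38.
E_I > 1: normal good (luxury).

1.38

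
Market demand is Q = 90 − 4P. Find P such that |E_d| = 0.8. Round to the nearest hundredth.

Set −bP/(a − bP) = −0.8 ⇒ bP = 0.8(a − bP) ⇒ bP(1+0.8) = 0.8·a.
P = 0.8·90/(4·1.8) = 10.00.

10.00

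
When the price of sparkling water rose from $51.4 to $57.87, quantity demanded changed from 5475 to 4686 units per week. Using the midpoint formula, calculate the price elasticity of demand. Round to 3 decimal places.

%ΔQ = (4686 − 5475)/[(5475 + 4686)/2] = -789/5080.5 ≈ -0.1553.
%Δp = (57.87 − 51.4)/[(51.4 + 57.87)/2] = 6.47/54.635 ≈ 0.1184.
Arc elasticity E = %ΔQ/%Δp ≈ -0.1553/0.1184 ≈ -1.311.
|E| > 1: demand is elastic over this range.

-1.311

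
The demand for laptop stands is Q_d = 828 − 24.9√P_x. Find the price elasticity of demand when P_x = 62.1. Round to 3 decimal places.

At P_x = 62.1, Q_d = 631.7792.
dQ_d/dP_x = −24.9/(2√P_x) = −24.9/(2·7.8804).
Point elasticity E = (dQ_d/dP_x)·(P_x/Q_d) = -1.5799 × 62.1/631.7792 ≈ -0.155.
|E| < 1, so demand is inelastic at this price.

-0.155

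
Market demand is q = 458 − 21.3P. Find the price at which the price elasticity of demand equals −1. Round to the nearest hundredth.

For linear demand q = a − bP, E = −bP/(a − bP). |E| = 1 ⇒ bP = a − bP ⇒ P = a/(2b).
P = 458/(2·21.3) ≈ 10.75.

10.75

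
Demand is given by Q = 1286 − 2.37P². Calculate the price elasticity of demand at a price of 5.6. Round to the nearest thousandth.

At P = 5.6, Q = 1211.6768.
dQ/dP = −2·2.37·P = −26.544.
Point elasticity E = (dQ/dP)·(P/Q) = -26.544 × 5.6/1211.6768 ≈ -0.123.
|E| < 1, so demand is inelastic at this price.

-0.123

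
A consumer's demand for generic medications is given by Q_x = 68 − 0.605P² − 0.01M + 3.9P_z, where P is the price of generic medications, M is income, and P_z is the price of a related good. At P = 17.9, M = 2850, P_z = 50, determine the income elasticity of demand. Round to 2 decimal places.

-0.70

Substituting, Q_x = 68 − 0.605(17.9)² − 0.01(2850) + 3.9(50) = 68 − 193.8481 − 28.5 + 195 = 40.652.
∂Q_x/∂M = −0.01, so E_I = -0.01·(2850/40.652) ≈ -0.70.
E_I < 0: inferior good.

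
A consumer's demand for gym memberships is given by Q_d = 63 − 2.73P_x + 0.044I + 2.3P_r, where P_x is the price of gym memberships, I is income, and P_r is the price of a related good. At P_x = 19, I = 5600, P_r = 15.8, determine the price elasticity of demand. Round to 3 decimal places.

Q_d = 63 − 2.73(19) + 0.044(5600) + 2.3(15.8) = 63 − 51.87 + 246.4 + 36.34 = 293.87.
∂Q_d/∂P_x = −2.73, so E_p = (−2.73)·(19/293.87) ≈ -0.177.
|E_p| < 1: demand is inelastic.

-0.177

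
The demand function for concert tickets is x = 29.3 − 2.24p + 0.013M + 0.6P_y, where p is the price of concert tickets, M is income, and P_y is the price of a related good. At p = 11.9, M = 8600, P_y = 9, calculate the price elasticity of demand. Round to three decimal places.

-0.222

Evaluating quantity at (p, M, P_y) gives x = 29.3 − 2.24(11.9) + 0.013(8600) + 0.6(9) = 29.3 − 26.656 + 111.8 + 5.4 = 119.844.
∂x/∂p = −2.24, so E_p = (−2.24)·(11.9/119.844) ≈ -0.222.
|E_p| < 1: demand is inelastic.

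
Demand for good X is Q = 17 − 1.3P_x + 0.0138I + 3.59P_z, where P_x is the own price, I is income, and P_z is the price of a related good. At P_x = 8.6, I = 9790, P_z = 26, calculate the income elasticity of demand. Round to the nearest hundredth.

Q = 17 − 1.3(8.6) + 0.0138(9790) + 3.59(26) = 17 − 11.18 + 135.102 + 93.34 = 234.262.
∂Q/∂I = +0.0138, so E_I = 0.0138·(9790/234.262) ≈ 0.58.
E_I ∈ (0,1): normal good (necessity).

0.58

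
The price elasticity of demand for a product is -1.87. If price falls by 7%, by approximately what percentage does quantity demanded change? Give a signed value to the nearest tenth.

%ΔQ ≈ E × %ΔP = (-1.87) × (-7%) ≈ 13.1%.

13.1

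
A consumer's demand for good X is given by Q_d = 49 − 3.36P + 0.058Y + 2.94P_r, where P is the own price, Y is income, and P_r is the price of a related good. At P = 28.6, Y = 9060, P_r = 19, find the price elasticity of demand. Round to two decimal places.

Q_d = 49 − 3.36(28.6) + 0.058(9060) + 2.94(19) = 49 − 96.096 + 525.48 + 55.86 = 534.244.
∂Q_d/∂P = −3.36, so E_p = (−3.36)·(28.6/534.244) ≈ -0.18.
|E_p| < 1: demand is inelastic.

-0.18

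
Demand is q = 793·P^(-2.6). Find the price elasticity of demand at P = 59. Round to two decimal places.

-2.60

For a Cobb–Douglas (constant-elasticity) form q = A·P^α·…, the elasticity with respect to P equals the exponent α at every point.
Here the exponent on P is -2.6, so the price elasticity of demand is -2.60.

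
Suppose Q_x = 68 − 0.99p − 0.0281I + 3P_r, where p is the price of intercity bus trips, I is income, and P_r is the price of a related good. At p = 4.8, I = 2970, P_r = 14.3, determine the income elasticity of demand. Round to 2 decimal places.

First evaluate Q_x: 68 − 0.99(4.8) − 0.0281(2970) + 3(14.3) = 68 − 4.752 − 83.457 + 42.9 = 22.691.
∂Q_x/∂I = −0.0281, so E_I = -0.0281·(2970/22.691) ≈ -3.68.
E_I < 0: inferior good.

-3.68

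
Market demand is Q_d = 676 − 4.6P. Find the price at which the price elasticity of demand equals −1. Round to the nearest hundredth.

For linear demand Q_d = a − bP, E = −bP/(a − bP). |E| = 1 ⇒ bP = a − bP ⇒ P = a/(2b).
P = 676/(2·4.6) ≈ 73.48.

73.48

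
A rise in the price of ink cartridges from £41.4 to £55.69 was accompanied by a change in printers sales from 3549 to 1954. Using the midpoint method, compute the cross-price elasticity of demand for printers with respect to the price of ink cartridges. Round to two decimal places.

%ΔQ_x = (1954 − 3549)/[(3549+1954)/2] = -1595/2751.5 ≈ -0.5797.
%ΔP_y = (55.69 − 41.4)/[(41.4+55.69)/2] ≈ 0.2944.
E_xy = -0.5797/0.2944 ≈ -1.97.
E_xy < 0, so printers and ink cartridges are complements.

-1.97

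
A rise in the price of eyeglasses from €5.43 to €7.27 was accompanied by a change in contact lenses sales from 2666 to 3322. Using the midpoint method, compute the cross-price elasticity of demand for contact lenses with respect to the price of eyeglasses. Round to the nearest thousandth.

%ΔQ_x = (3322 − 2666)/[(2666+3322)/2] = 656/2994 ≈ 0.2191.
%ΔP_y = (7.27 − 5.43)/[(5.43+7.27)/2] ≈ 0.2898.
E_xy = 0.2191/0.2898 ≈ 0.756.
E_xy > 0, so contact lenses and eyeglasses are substitutes.

0.756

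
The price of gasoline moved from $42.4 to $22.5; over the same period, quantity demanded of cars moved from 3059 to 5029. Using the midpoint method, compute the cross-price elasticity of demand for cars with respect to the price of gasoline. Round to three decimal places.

-0.794

%ΔQ_x = (5029 − 3059)/[(3059+5029)/2] = 1970/4044 ≈ 0.4871.
%ΔP_y = (22.5 − 42.4)/[(42.4+22.5)/2] ≈ -0.6133.
E_xy = 0.4871/-0.6133 ≈ -0.794.
E_xy < 0, so cars and gasoline are complements.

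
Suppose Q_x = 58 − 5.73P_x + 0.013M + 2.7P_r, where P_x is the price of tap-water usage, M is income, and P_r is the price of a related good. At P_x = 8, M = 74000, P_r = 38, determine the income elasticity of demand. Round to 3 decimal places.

At the given point, Q_x = 58 − 5.73(8) + 0.013(74000) + 2.7(38) = 58 − 45.84 + 962 + 102.6 = 1076.76.
∂Q_x/∂M = +0.013, so E_I = 0.013·(74000/1076.76) ≈ 0.893.
E_I ∈ (0,1): normal good (necessity).

0.893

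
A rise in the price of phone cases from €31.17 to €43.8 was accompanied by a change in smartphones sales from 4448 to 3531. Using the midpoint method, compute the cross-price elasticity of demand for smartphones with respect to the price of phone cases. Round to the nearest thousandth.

%ΔQ_x = (3531 − 4448)/[(4448+3531)/2] = -917/3989.5 ≈ -0.2299.
%ΔP_y = (43.8 − 31.17)/[(31.17+43.8)/2] ≈ 0.3369.
E_xy = -0.2299/0.3369 ≈ -0.682.
E_xy < 0, so smartphones and phone cases are complements.

-0.682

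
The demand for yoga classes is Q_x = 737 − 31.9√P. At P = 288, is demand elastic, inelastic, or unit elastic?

At P = 288, Q_x = 195.639.
dQ_x/dP = −31.9/(2√P) = −31.9/(2·16.9706).
Point elasticity E = (dQ_x/dP)·(P/Q_x) = -0.9399 × 288/195.639 ≈ -1.384.
|E| ≈ 1.384 > 1, so demand is elastic.

elastic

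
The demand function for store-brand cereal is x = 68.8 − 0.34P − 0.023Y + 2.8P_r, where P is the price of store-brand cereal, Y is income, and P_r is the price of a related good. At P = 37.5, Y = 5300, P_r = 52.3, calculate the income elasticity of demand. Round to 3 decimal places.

Evaluating quantity at (P, Y, P_r) gives x = 68.8 − 0.34(37.5) − 0.023(5300) + 2.8(52.3) = 68.8 − 12.75 − 121.9 + 146.44 = 80.59.
∂x/∂Y = −0.023, so E_I = -0.023·(5300/80.59) ≈ -1.513.
E_I < 0: inferior good.

-1.513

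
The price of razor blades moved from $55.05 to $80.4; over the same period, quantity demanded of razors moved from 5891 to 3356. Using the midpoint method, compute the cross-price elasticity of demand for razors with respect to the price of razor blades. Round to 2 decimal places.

-1.46

%ΔQ_x = (3356 − 5891)/[(5891+3356)/2] = -2535/4623.5 ≈ -0.5483.
%ΔP_y = (80.4 − 55.05)/[(55.05+80.4)/2] ≈ 0.3743.
E_xy = -0.5483/0.3743 ≈ -1.46.
E_xy < 0, so razors and razor blades are complements.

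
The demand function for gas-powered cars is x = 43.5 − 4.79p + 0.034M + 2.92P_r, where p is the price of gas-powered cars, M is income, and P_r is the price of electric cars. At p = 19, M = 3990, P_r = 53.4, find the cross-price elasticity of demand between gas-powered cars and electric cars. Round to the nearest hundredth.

0.64

At the given point, x = 43.5 − 4.79(19) + 0.034(3990) + 2.92(53.4) = 43.5 − 91.01 + 135.66 + 155.928 = 244.078.
∂x/∂P_r = +2.92, so E_xy = 2.92·(53.4/244.078) ≈ 0.64.
E_xy > 0: the goods are substitutes.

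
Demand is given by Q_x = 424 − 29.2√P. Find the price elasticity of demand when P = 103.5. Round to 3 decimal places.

At P = 103.5, Q_x = 126.9339.
dQ_x/dP = −29.2/(2√P) = −29.2/(2·10.1735).
Point elasticity E = (dQ_x/dP)·(P/Q_x) = -1.4351 × 103.5/126.9339 ≈ -1.170.
|E| > 1, so demand is elastic at this price.

-1.170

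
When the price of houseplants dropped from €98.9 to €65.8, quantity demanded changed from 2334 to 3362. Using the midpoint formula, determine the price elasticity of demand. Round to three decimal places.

-0.898

%Δq = (3362 − 2334)/[(2334 + 3362)/2] = 1028/2848 ≈ 0.3610.
%ΔP = (65.8 − 98.9)/[(98.9 + 65.8)/2] = -33.1/82.35 ≈ -0.4019.
Arc elasticity E = %Δq/%ΔP ≈ 0.3610/-0.4019 ≈ -0.898.
|E| < 1: demand is inelastic over this range.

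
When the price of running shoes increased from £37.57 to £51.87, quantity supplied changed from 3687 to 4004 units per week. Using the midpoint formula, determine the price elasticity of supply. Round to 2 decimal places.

0.26

%Δq = (4004 − 3687)/[(3687 + 4004)/2] = 317/3845.5 ≈ 0.0824.
%ΔP = (51.87 − 37.57)/[(37.57 + 51.87)/2] = 14.3/44.72 ≈ 0.3198.
Arc elasticity E = %Δq/%ΔP ≈ 0.0824/0.3198 ≈ 0.26.
|E| < 1: supply is inelastic over this range.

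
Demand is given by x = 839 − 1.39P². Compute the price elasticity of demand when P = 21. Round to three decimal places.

At P = 21, x = 226.01.
dx/dP = −2·1.39·P = −58.38.
Point elasticity E = (dx/dP)·(P/x) = -58.38 × 21/226.01 ≈ -5.424.
|E| > 1, so demand is elastic at this price.

-5.424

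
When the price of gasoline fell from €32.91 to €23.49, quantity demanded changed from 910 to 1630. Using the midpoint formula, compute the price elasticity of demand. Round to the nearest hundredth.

%ΔQ = (1630 − 910)/[(910 + 1630)/2] = 720/1270 ≈ 0.5669.
%Δp = (23.49 − 32.91)/[(32.91 + 23.49)/2] = -9.42/28.2 ≈ -0.3340.
Arc elasticity E = %ΔQ/%Δp ≈ 0.5669/-0.3340 ≈ -1.70.
|E| > 1: demand is elastic over this range.

-1.70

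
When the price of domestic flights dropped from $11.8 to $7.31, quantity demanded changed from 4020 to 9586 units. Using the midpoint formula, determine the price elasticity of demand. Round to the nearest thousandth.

%ΔQ = (9586 − 4020)/[(4020 + 9586)/2] = 5566/6803 ≈ 0.8182.
%Δp = (7.31 − 11.8)/[(11.8 + 7.31)/2] = -4.49/9.555 ≈ -0.4699.
Arc elasticity E = %ΔQ/%Δp ≈ 0.8182/-0.4699 ≈ -1.741.
|E| > 1: demand is elastic over this range.

-1.741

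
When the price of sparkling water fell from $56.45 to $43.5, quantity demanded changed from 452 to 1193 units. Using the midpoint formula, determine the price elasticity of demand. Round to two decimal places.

%Δq = (1193 − 452)/[(452 + 1193)/2] = 741/822.5 ≈ 0.9009.
%Δp = (43.5 − 56.45)/[(56.45 + 43.5)/2] = -12.95/49.975 ≈ -0.2591.
Arc elasticity E = %Δq/%Δp ≈ 0.9009/-0.2591 ≈ -3.48.
|E| > 1: demand is elastic over this range.

-3.48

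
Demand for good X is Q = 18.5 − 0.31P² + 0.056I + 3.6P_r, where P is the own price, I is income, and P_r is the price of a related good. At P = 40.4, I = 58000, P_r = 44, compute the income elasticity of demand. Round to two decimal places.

1.11

Q = 18.5 − 0.31(40.4)² + 0.056(58000) + 3.6(44) = 18.5 − 505.9696 + 3248 + 158.4 = 2918.9304.
∂Q/∂I = +0.056, so E_I = 0.056·(58000/2918.9304) ≈ 1.11.
E_I > 1: normal good (luxury).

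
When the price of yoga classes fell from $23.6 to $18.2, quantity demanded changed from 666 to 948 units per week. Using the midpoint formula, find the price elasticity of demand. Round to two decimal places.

%ΔQ = (948 − 666)/[(666 + 948)/2] = 282/807 ≈ 0.3494.
%ΔP = (18.2 − 23.6)/[(23.6 + 18.2)/2] = -5.4/20.9 ≈ -0.2584.
Arc elasticity E = %ΔQ/%ΔP ≈ 0.3494/-0.2584 ≈ -1.35.
|E| > 1: demand is elastic over this range.

-1.35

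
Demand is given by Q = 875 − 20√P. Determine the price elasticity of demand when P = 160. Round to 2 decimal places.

-0.20

At P = 160, Q = 622.0178.
dQ/dP = −20/(2√P) = −20/(2·12.6491).
Point elasticity E = (dQ/dP)·(P/Q) = -0.7906 × 160/622.0178 ≈ -0.20.
|E| < 1, so demand is inelastic at this price.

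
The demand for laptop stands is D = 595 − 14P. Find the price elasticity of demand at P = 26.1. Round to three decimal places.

-1.591

At P = 26.1, D = 229.6.
dD/dP = −14.
Point elasticity E = (dD/dP)·(P/D) = -14 × 26.1/229.6 ≈ -1.591.
|E| > 1, so demand is elastic at this price.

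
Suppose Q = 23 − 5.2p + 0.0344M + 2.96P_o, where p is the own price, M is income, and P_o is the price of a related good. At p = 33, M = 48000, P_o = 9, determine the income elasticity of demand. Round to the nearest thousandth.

Q = 23 − 5.2(33) + 0.0344(48000) + 2.96(9) = 23 − 171.6 + 1651.2 + 26.64 = 1529.24.
∂Q/∂M = +0.0344, so E_I = 0.0344·(48000/1529.24) ≈ 1.080.
E_I > 1: normal good (luxury).

1.080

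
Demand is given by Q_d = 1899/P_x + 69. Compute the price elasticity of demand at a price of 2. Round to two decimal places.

-0.93

At P_x = 2, Q_d = 1018.5.
dQ_d/dP_x = −1899/P_x² = −474.75.
Point elasticity E = (dQ_d/dP_x)·(P_x/Q_d) = -474.75 × 2/1018.5 ≈ -0.93.
|E| < 1, so demand is inelastic at this price.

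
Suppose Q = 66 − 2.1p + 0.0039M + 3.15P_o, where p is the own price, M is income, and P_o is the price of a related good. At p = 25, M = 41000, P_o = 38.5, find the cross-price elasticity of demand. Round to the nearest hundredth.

First evaluate Q: 66 − 2.1(25) + 0.0039(41000) + 3.15(38.5) = 66 − 52.5 + 159.9 + 121.275 = 294.675.
∂Q/∂P_o = +3.15, so E_xy = 3.15·(38.5/294.675) ≈ 0.41.
E_xy > 0: the goods are substitutes.

0.41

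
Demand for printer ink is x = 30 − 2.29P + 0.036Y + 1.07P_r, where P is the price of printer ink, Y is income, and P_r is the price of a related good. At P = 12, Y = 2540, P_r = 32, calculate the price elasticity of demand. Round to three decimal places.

-0.214

At the given point, x = 30 − 2.29(12) + 0.036(2540) + 1.07(32) = 30 − 27.48 + 91.44 + 34.24 = 128.2.
∂x/∂P = −2.29, so E_p = (−2.29)·(12/128.2) ≈ -0.214.
|E_p| < 1: demand is inelastic.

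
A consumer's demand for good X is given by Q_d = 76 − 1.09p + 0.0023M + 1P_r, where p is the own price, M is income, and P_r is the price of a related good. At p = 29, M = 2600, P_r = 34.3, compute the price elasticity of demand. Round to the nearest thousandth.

-0.373

At the given point, Q_d = 76 − 1.09(29) + 0.0023(2600) + 1(34.3) = 76 − 31.61 + 5.98 + 34.3 = 84.67.
∂Q_d/∂p = −1.09, so E_p = (−1.09)·(29/84.67) ≈ -0.373.
|E_p| < 1: demand is inelastic.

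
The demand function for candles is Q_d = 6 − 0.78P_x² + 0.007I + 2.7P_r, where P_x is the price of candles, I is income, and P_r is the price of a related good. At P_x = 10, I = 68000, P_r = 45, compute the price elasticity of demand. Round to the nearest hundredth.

-0.30

At the given point, Q_d = 6 − 0.78(10)² + 0.007(68000) + 2.7(45) = 6 − 78 + 476 + 121.5 = 525.5.
∂Q_d/∂P_x = −2·0.78·P_x = -15.6, so E_p = -15.6·(10/525.5) ≈ -0.30.
|E_p| < 1: demand is inelastic.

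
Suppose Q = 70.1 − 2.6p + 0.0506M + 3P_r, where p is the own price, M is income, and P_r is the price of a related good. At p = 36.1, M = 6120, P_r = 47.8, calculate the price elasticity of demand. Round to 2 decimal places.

First evaluate Q: 70.1 − 2.6(36.1) + 0.0506(6120) + 3(47.8) = 70.1 − 93.86 + 309.672 + 143.4 = 429.312.
∂Q/∂p = −2.6, so E_p = (−2.6)·(36.1/429.312) ≈ -0.22.
|E_p| < 1: demand is inelastic.

-0.22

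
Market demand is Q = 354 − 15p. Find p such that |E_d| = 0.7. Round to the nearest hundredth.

Set −bp/(a − bp) = −0.7 ⇒ bp = 0.7(a − bp) ⇒ bp(1+0.7) = 0.7·a.
p = 0.7·354/(15·1.7) ≈ 9.72.

9.72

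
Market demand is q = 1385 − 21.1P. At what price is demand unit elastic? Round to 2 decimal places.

32.82

For linear demand q = a − bP, E = −bP/(a − bP). |E| = 1 ⇒ bP = a − bP ⇒ P = a/(2b).
P = 1385/(2·21.1) ≈ 32.82.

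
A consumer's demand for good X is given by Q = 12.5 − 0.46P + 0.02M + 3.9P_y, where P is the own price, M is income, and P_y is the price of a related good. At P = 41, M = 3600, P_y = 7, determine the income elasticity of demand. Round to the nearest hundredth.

0.77

Q = 12.5 − 0.46(41) + 0.02(3600) + 3.9(7) = 12.5 − 18.86 + 72 + 27.3 = 92.94.
∂Q/∂M = +0.02, so E_I = 0.02·(3600/92.94) ≈ 0.77.
E_I ∈ (0,1): normal good (necessity).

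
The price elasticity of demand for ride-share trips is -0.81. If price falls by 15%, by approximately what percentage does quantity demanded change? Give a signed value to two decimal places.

%ΔQ ≈ E × %ΔP = (-0.81) × (-15%) = 12.15%.

12.15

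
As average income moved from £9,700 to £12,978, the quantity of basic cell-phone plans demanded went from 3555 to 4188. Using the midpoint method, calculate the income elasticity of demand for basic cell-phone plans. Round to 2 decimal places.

0.57

%ΔQ = (4188 − 3555)/[(3555+4188)/2] = 633/3871.5 ≈ 0.1635.
%ΔY = (12,978 − 9,700)/[(9,700+12,978)/2] = 3278/11339 ≈ 0.2891.
E_I = %ΔQ/%ΔY ≈ 0.57.
E_I ∈ (0,1): normal good (necessity).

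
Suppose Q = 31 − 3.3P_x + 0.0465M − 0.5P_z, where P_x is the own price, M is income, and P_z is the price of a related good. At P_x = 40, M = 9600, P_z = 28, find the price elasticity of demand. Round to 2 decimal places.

Substituting, Q = 31 − 3.3(40) + 0.0465(9600) − 0.5(28) = 31 − 132 + 446.4 − 14 = 331.4.
∂Q/∂P_x = −3.3, so E_p = (−3.3)·(40/331.4) ≈ -0.40.
|E_p| < 1: demand is inelastic.

-0.40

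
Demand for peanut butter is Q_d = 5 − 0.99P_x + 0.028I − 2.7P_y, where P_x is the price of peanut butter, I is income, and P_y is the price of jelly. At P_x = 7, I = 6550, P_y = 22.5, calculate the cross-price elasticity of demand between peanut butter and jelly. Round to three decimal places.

-0.503

At the given point, Q_d = 5 − 0.99(7) + 0.028(6550) − 2.7(22.5) = 5 − 6.93 + 183.4 − 60.75 = 120.72.
∂Q_d/∂P_y = −2.7, so E_xy = -2.7·(22.5/120.72) ≈ -0.503.
E_xy < 0: the goods are complements.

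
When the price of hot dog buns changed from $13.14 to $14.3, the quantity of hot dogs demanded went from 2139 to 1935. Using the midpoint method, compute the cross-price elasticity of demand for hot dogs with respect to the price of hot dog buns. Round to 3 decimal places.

-1.185

%ΔQ_x = (1935 − 2139)/[(2139+1935)/2] = -204/2037 ≈ -0.1001.
%ΔP_y = (14.3 − 13.14)/[(13.14+14.3)/2] ≈ 0.0845.
E_xy = -0.1001/0.0845 ≈ -1.185.
E_xy < 0, so hot dogs and hot dog buns are complements.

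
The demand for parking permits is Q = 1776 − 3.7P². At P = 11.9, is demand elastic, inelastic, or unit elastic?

inelastic

At P = 11.9, Q = 1252.043.
dQ/dP = −2·3.7·P = −88.06.
Point elasticity E = (dQ/dP)·(P/Q) = -88.06 × 11.9/1252.043 ≈ -0.837.
|E| ≈ 0.837 < 1, so demand is inelastic.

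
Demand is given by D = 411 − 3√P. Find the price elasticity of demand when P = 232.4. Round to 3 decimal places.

-0.063

At P = 232.4, D = 365.266.
dD/dP = −3/(2√P) = −3/(2·15.2447).
Point elasticity E = (dD/dP)·(P/D) = -0.0984 × 232.4/365.266 ≈ -0.063.
|E| < 1, so demand is inelastic at this price.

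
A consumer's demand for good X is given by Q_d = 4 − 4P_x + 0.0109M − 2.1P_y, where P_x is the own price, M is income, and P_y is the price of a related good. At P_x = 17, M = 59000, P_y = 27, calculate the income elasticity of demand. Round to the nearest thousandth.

Substituting, Q_d = 4 − 4(17) + 0.0109(59000) − 2.1(27) = 4 − 68 + 643.1 − 56.7 = 522.4.
∂Q_d/∂M = +0.0109, so E_I = 0.0109·(59000/522.4) ≈ 1.231.
E_I > 1: normal good (luxury).

1.231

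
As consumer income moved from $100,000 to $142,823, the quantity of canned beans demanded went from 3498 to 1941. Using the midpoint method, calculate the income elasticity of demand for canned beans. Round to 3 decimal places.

%ΔQ = (1941 − 3498)/[(3498+1941)/2] = -1557/2719.5 ≈ -0.5725.
%ΔY = (142,823 − 100,000)/[(100,000+142,823)/2] = 42823/121411.5 ≈ 0.3527.
E_I = %ΔQ/%ΔY ≈ -1.623.
E_I < 0: inferior good.

-1.623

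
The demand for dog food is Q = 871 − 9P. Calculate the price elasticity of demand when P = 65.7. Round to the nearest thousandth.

At P = 65.7, Q = 279.7.
dQ/dP = −9.
Point elasticity E = (dQ/dP)·(P/Q) = -9 × 65.7/279.7 ≈ -2.114.
|E| > 1, so demand is elastic at this price.

-2.114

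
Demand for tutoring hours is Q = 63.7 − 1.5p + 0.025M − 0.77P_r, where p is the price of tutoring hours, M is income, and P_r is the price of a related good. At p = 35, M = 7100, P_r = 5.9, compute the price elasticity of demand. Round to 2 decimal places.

Substituting, Q = 63.7 − 1.5(35) + 0.025(7100) − 0.77(5.9) = 63.7 − 52.5 + 177.5 − 4.543 = 184.157.
∂Q/∂p = −1.5, so E_p = (−1.5)·(35/184.157) ≈ -0.29.
|E_p| < 1: demand is inelastic.

-0.29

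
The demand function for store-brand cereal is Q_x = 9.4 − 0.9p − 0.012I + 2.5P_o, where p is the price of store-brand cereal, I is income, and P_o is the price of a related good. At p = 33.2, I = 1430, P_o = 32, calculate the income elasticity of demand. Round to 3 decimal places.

Evaluating quantity at (p, I, P_o) gives Q_x = 9.4 − 0.9(33.2) − 0.012(1430) + 2.5(32) = 9.4 − 29.88 − 17.16 + 80 = 42.36.
∂Q_x/∂I = −0.012, so E_I = -0.012·(1430/42.36) ≈ -0.405.
E_I < 0: inferior good.

-0.405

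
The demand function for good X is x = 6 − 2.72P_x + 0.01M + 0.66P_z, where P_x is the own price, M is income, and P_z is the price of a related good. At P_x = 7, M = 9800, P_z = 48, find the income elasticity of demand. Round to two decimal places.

x = 6 − 2.72(7) + 0.01(9800) + 0.66(48) = 6 − 19.04 + 98 + 31.68 = 116.64.
∂x/∂M = +0.01, so E_I = 0.01·(9800/116.64) ≈ 0.84.
E_I ∈ (0,1): normal good (necessity).

0.84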